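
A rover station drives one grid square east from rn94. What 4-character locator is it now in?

Longitude square 9; +1 → 10, wraps to 0, carry into field.
Longitude field R = 17; +1 → 18, wraps to 0 = A, wrapping around the antimeridian.
The latitude characters are unchanged.

AN04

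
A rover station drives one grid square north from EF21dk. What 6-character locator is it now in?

EF21dl

Latitude subsquare k = 10; +1 → 11 = l.
The longitude characters are unchanged.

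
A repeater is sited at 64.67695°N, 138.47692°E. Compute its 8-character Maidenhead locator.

Shift to the Maidenhead origin (180°W, 90°S): lon 318.47692, lat 154.67695.
Field: 318.47692/20 → 15 → P, 154.67695/10 → 15 → P; chars PP.
Square: 18.47692/2 → 9, 4.67695/1 → 4; chars 94.
Subsquare: 0.47692/0.0833333 → 5 → f, 0.67695/0.0416667 → 16 → q; chars fq.
Extended square: 0.06025/0.00833333 → 7, 0.01028/0.00416667 → 2; chars 72.

PP94fq72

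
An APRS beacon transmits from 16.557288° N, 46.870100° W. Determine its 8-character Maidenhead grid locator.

Shift to the Maidenhead origin (180°W, 90°S): lon 133.12990, lat 106.55729.
Field (20°×10°, letters A–R): lon ⌊133.12990/20⌋ = 6 → G; lat ⌊106.55729/10⌋ = 10 → K.
Square (2°×1°, digits 0–9): lon ⌊13.12990/2⌋ = 6; lat ⌊6.55729/1⌋ = 6.
Subsquare (5′×2.5′, letters a–x): lon ⌊1.12990/0.0833333⌋ = 13 → n; lat ⌊0.55729/0.0416667⌋ = 13 → n.
Extended square (30″×15″, digits 0–9): lon ⌊0.04657/0.00833333⌋ = 5; lat ⌊0.01562/0.00416667⌋ = 3.

GK66nn53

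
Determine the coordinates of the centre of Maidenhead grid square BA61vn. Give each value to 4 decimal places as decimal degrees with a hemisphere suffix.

Field B=1, A=0: +1·20° lon, +0·10° lat → SW at lon -160°, lat -90°.
Square 6, 1: +6·2° lon, +1·1° lat → SW at lon -148°, lat -89°.
Subsquare v=21, n=13: +21·0.0833333° lon, +13·0.0416667° lat → SW at lon -146.25°, lat -88.4583°.
Cell spans 0.0833333° lon × 0.0416667° lat. Centre is SW corner plus half of each.
latitude 88.4375° S, longitude 146.2083° W.

88.4375° S, 146.2083° W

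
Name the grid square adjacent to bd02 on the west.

AD92

Longitude square 0; −1 → -1, wraps to 9, carry into field.
Longitude field B = 1; −1 → 0 = A.
The latitude characters are unchanged.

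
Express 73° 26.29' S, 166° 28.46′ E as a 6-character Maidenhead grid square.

RB36fn

Add 180° to longitude and 90° to latitude: 346.4743, 16.5618.
Field (20°×10°, letters A–R): 346.4743/20 → 17 → R, 16.5618/10 → 1 → B; chars RB.
Square (2°×1°, digits 0–9): 6.4743/2 → 3, 6.5618/1 → 6; chars 36.
Subsquare (5′×2.5′, letters a–x): 0.4743/0.0833333 → 5 → f, 0.5618/0.0416667 → 13 → n; chars fn.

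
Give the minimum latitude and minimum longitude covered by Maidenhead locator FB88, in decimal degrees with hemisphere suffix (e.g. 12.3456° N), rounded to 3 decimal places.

Field F=5, B=1: +5·20° lon, +1·10° lat → SW at lon -80°, lat -80°.
Square 8, 8: +8·2° lon, +8·1° lat → SW at lon -64°, lat -72°.
latitude 72.000° S, longitude 64.000° W.

72.000° S, 64.000° W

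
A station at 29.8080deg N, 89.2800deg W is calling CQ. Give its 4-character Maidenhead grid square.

EL59

Shift to the Maidenhead origin (180°W, 90°S): lon 90.72, lat 119.81.
Field: lon ⌊90.72/20⌋ = 4 → E; lat ⌊119.81/10⌋ = 11 → L.
Square: lon ⌊10.72/2⌋ = 5; lat ⌊9.81/1⌋ = 9.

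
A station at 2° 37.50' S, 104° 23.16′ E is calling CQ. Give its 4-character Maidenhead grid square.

Add 180° to longitude and 90° to latitude: 284.39, 87.38.
Field (20°×10°, letters A–R): lon ⌊284.39/20⌋ = 14 → O; lat ⌊87.38/10⌋ = 8 → I.
Square (2°×1°, digits 0–9): lon ⌊4.39/2⌋ = 2; lat ⌊7.38/1⌋ = 7.

OI27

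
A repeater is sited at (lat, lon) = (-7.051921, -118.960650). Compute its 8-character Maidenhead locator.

DI02mw47

Shift to the Maidenhead origin (180°W, 90°S): lon 61.03935, lat 82.94808.
Field: 61.03935/20 → 3 → D, 82.94808/10 → 8 → I; chars DI.
Square: 1.03935/2 → 0, 2.94808/1 → 2; chars 02.
Subsquare: 1.03935/0.0833333 → 12 → m, 0.94808/0.0416667 → 22 → w; chars mw.
Extended square: 0.03935/0.00833333 → 4, 0.03141/0.00416667 → 7; chars 47.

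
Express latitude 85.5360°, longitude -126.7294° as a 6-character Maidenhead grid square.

CR65pm

Shift to the Maidenhead origin (180°W, 90°S): lon 53.2706, lat 175.5360.
Field: 53.2706/20 → 2 → C, 175.5360/10 → 17 → R; chars CR.
Square: 13.2706/2 → 6, 5.5360/1 → 5; chars 65.
Subsquare: 1.2706/0.0833333 → 15 → p, 0.5360/0.0416667 → 12 → m; chars pm.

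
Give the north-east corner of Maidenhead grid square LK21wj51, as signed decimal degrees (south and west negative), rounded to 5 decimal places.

Field L=11, K=10: +11·20° lon, +10·10° lat → SW at lon 40°, lat 10°.
Square 2, 1: +2·2° lon, +1·1° lat → SW at lon 44°, lat 11°.
Subsquare w=22, j=9: +22·0.0833333° lon, +9·0.0416667° lat → SW at lon 45.8333°, lat 11.375°.
Extended square 5, 1: +5·0.00833333° lon, +1·0.00416667° lat → SW at lon 45.875°, lat 11.3792°.
Cell spans 0.00833333° lon × 0.00416667° lat. NE corner is SW corner plus one full cell.
latitude 11.38333, longitude 45.88333.

11.38333, 45.88333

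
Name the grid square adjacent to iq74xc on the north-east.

Longitude subsquare x = 23; +1 → 24, wraps to 0 = a, carry into square.
Longitude square 7; +1 → 8.
Latitude subsquare c = 2; +1 → 3 = d.

IQ84ad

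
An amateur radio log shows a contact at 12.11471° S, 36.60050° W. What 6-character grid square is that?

HH17qv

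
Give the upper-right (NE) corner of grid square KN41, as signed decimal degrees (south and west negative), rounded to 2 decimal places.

42.00, 30.00

Field K=10, N=13: +10·20° lon, +13·10° lat → SW at lon 20°, lat 40°.
Square 4, 1: +4·2° lon, +1·1° lat → SW at lon 28°, lat 41°.
Cell spans 2° lon × 1° lat. NE corner is SW corner plus one full cell.
latitude 42.00, longitude 30.00.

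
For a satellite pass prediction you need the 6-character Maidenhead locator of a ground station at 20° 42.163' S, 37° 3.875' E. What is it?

KG89mh

Offset from 180°W / 90°S: lon 217.0646°, lat 69.2973°.
Field (20°×10°, letters A–R): lon ⌊217.0646/20⌋ = 10 → K; lat ⌊69.2973/10⌋ = 6 → G.
Square (2°×1°, digits 0–9): lon ⌊17.0646/2⌋ = 8; lat ⌊9.2973/1⌋ = 9.
Subsquare (5′×2.5′, letters a–x): lon ⌊1.0646/0.0833333⌋ = 12 → m; lat ⌊0.2973/0.0416667⌋ = 7 → h.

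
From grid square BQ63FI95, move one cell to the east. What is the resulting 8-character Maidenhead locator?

BQ63gi05

Longitude extended square 9; +1 → 10, wraps to 0, carry into subsquare.
Longitude subsquare f = 5; +1 → 6 = g.
The latitude characters are unchanged.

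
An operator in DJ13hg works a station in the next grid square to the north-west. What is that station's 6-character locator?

Longitude subsquare h = 7; −1 → 6 = g.
Latitude subsquare g = 6; +1 → 7 = h.

DJ13gh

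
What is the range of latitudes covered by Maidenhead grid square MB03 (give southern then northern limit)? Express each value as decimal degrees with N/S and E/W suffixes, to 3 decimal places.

Field M=12, B=1: +12·20° lon, +1·10° lat → SW at lon 60°, lat -80°.
Square 0, 3: +0·2° lon, +3·1° lat → SW at lon 60°, lat -77°.
Cell spans 2° lon × 1° lat.
south 77.000° S, north 76.000° S.

77.000° S, 76.000° S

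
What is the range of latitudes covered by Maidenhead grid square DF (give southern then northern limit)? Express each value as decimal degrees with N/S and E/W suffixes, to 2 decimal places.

Field D=3, F=5: +3·20° lon, +5·10° lat → SW at lon -120°, lat -40°.
Cell spans 20° lon × 10° lat.
south 40.00° S, north 30.00° S.

40.00° S, 30.00° S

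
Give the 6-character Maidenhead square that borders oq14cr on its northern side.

Latitude subsquare r = 17; +1 → 18 = s.
The longitude characters are unchanged.

OQ14cs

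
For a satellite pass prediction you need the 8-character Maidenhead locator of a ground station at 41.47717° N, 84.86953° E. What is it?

NN21kl44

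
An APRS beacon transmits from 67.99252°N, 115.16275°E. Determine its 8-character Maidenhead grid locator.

Shift to the Maidenhead origin (180°W, 90°S): lon 295.16275, lat 157.99252.
Field: lon ⌊295.16275/20⌋ = 14 → O; lat ⌊157.99252/10⌋ = 15 → P.
Square: lon ⌊15.16275/2⌋ = 7; lat ⌊7.99252/1⌋ = 7.
Subsquare: lon ⌊1.16275/0.0833333⌋ = 13 → n; lat ⌊0.99252/0.0416667⌋ = 23 → x.
Extended square: lon ⌊0.07942/0.00833333⌋ = 9; lat ⌊0.03419/0.00416667⌋ = 8.

OP77nx98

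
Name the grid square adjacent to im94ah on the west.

IM84xh

Longitude subsquare a = 0; −1 → -1, wraps to 23 = x, carry into square.
Longitude square 9; −1 → 8.
The latitude characters are unchanged.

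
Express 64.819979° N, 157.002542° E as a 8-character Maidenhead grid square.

QP84mt06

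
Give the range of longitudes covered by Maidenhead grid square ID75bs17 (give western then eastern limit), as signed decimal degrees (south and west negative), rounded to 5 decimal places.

Field I=8, D=3: +8·20° lon, +3·10° lat → SW at lon -20°, lat -60°.
Square 7, 5: +7·2° lon, +5·1° lat → SW at lon -6°, lat -55°.
Subsquare b=1, s=18: +1·0.0833333° lon, +18·0.0416667° lat → SW at lon -5.91667°, lat -54.25°.
Extended square 1, 7: +1·0.00833333° lon, +7·0.00416667° lat → SW at lon -5.90833°, lat -54.2208°.
Cell spans 0.00833333° lon × 0.00416667° lat.
west -5.90833, east -5.90000.

-5.90833, -5.90000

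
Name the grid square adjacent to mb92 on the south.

MB91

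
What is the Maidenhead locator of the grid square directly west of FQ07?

EQ97

Longitude square 0; −1 → -1, wraps to 9, carry into field.
Longitude field F = 5; −1 → 4 = E.
The latitude characters are unchanged.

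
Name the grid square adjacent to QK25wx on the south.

QK25ww

Latitude subsquare x = 23; −1 → 22 = w.
The longitude characters are unchanged.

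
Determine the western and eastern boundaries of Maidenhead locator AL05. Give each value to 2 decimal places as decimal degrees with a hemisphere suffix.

180.00° W, 178.00° W

Field A=0, L=11: +0·20° lon, +11·10° lat → SW at lon -180°, lat 20°.
Square 0, 5: +0·2° lon, +5·1° lat → SW at lon -180°, lat 25°.
Cell spans 2° lon × 1° lat.
west 180.00° W, east 178.00° W.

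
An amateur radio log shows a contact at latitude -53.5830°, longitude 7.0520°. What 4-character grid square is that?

JD36

Add 180° to longitude and 90° to latitude: 187.05, 36.42.
Field: lon ⌊187.05/20⌋ = 9 → J; lat ⌊36.42/10⌋ = 3 → D.
Square: lon ⌊7.05/2⌋ = 3; lat ⌊6.42/1⌋ = 6.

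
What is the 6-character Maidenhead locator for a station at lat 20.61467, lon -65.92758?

Shift to the Maidenhead origin (180°W, 90°S): lon 114.0724, lat 110.6147.
Field: 114.0724/20 → 5 → F, 110.6147/10 → 11 → L; chars FL.
Square: 14.0724/2 → 7, 0.6147/1 → 0; chars 70.
Subsquare: 0.0724/0.0833333 → 0 → a, 0.6147/0.0416667 → 14 → o; chars ao.

FL70ao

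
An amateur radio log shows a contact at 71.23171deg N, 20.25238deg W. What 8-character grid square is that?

Shift to the Maidenhead origin (180°W, 90°S): lon 159.74762, lat 161.23171.
Field (20°×10°, letters A–R): lon ⌊159.74762/20⌋ = 7 → H; lat ⌊161.23171/10⌋ = 16 → Q.
Square (2°×1°, digits 0–9): lon ⌊19.74762/2⌋ = 9; lat ⌊1.23171/1⌋ = 1.
Subsquare (5′×2.5′, letters a–x): lon ⌊1.74762/0.0833333⌋ = 20 → u; lat ⌊0.23171/0.0416667⌋ = 5 → f.
Extended square (30″×15″, digits 0–9): lon ⌊0.08095/0.00833333⌋ = 9; lat ⌊0.02338/0.00416667⌋ = 5.

HQ91uf95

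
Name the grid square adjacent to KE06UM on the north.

KE06un

Latitude subsquare m = 12; +1 → 13 = n.
The longitude characters are unchanged.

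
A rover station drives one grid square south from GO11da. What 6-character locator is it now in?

GO10dx

Latitude subsquare a = 0; −1 → -1, wraps to 23 = x, carry into square.
Latitude square 1; −1 → 0.
The longitude characters are unchanged.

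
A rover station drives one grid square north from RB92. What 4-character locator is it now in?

RB93

Latitude square 2; +1 → 3.
The longitude characters are unchanged.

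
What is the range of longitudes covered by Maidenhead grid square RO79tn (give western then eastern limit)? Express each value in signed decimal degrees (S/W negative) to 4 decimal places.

175.5833, 175.6667

Field R=17, O=14: +17·20° lon, +14·10° lat → SW at lon 160°, lat 50°.
Square 7, 9: +7·2° lon, +9·1° lat → SW at lon 174°, lat 59°.
Subsquare t=19, n=13: +19·0.0833333° lon, +13·0.0416667° lat → SW at lon 175.583°, lat 59.5417°.
Cell spans 0.0833333° lon × 0.0416667° lat.
west 175.5833, east 175.6667.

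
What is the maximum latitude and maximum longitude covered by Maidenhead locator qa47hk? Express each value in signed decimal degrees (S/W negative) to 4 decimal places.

Field Q=16, A=0: +16·20° lon, +0·10° lat → SW at lon 140°, lat -90°.
Square 4, 7: +4·2° lon, +7·1° lat → SW at lon 148°, lat -83°.
Subsquare h=7, k=10: +7·0.0833333° lon, +10·0.0416667° lat → SW at lon 148.583°, lat -82.5833°.
Cell spans 0.0833333° lon × 0.0416667° lat. NE corner is SW corner plus one full cell.
latitude -82.5417, longitude 148.6667.

-82.5417, 148.6667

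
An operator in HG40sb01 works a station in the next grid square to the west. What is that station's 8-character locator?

Longitude extended square 0; −1 → -1, wraps to 9, carry into subsquare.
Longitude subsquare s = 18; −1 → 17 = r.
The latitude characters are unchanged.

HG40rb91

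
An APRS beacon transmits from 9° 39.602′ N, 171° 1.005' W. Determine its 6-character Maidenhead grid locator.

Offset from 180°W / 90°S: lon 8.9832°, lat 99.6600°.
Field: lon ⌊8.9832/20⌋ = 0 → A; lat ⌊99.6600/10⌋ = 9 → J.
Square: lon ⌊8.9832/2⌋ = 4; lat ⌊9.6600/1⌋ = 9.
Subsquare: lon ⌊0.9832/0.0833333⌋ = 11 → l; lat ⌊0.6600/0.0416667⌋ = 15 → p.

AJ49lp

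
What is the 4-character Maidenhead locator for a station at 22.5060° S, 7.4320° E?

JG37

Add 180° to longitude and 90° to latitude: 187.43, 67.49.
Field (20°×10°, letters A–R): lon ⌊187.43/20⌋ = 9 → J; lat ⌊67.49/10⌋ = 6 → G.
Square (2°×1°, digits 0–9): lon ⌊7.43/2⌋ = 3; lat ⌊7.49/1⌋ = 7.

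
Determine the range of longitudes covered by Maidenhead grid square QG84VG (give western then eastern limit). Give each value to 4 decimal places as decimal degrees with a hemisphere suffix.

157.7500° E, 157.8333° E

Field Q=16, G=6: +16·20° lon, +6·10° lat → SW at lon 140°, lat -30°.
Square 8, 4: +8·2° lon, +4·1° lat → SW at lon 156°, lat -26°.
Subsquare v=21, g=6: +21·0.0833333° lon, +6·0.0416667° lat → SW at lon 157.75°, lat -25.75°.
Cell spans 0.0833333° lon × 0.0416667° lat.
west 157.7500° E, east 157.8333° E.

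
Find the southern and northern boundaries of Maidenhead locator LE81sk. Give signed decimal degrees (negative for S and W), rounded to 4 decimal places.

-48.5833, -48.5417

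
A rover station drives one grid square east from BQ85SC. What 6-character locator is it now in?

Longitude subsquare s = 18; +1 → 19 = t.
The latitude characters are unchanged.

BQ85tc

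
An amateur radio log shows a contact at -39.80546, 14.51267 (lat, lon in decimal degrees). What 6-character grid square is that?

Shift to the Maidenhead origin (180°W, 90°S): lon 194.5127, lat 50.1945.
Field: 194.5127/20 → 9 → J, 50.1945/10 → 5 → F; chars JF.
Square: 14.5127/2 → 7, 0.1945/1 → 0; chars 70.
Subsquare: 0.5127/0.0833333 → 6 → g, 0.1945/0.0416667 → 4 → e; chars ge.

JF70ge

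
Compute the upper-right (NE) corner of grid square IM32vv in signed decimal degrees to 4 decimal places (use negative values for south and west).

32.9167, -12.1667

Field I=8, M=12: +8·20° lon, +12·10° lat → SW at lon -20°, lat 30°.
Square 3, 2: +3·2° lon, +2·1° lat → SW at lon -14°, lat 32°.
Subsquare v=21, v=21: +21·0.0833333° lon, +21·0.0416667° lat → SW at lon -12.25°, lat 32.875°.
Cell spans 0.0833333° lon × 0.0416667° lat. NE corner is SW corner plus one full cell.
latitude 32.9167, longitude -12.1667.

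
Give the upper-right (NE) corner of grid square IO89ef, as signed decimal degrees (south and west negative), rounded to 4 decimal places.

Field I=8, O=14: +8·20° lon, +14·10° lat → SW at lon -20°, lat 50°.
Square 8, 9: +8·2° lon, +9·1° lat → SW at lon -4°, lat 59°.
Subsquare e=4, f=5: +4·0.0833333° lon, +5·0.0416667° lat → SW at lon -3.66667°, lat 59.2083°.
Cell spans 0.0833333° lon × 0.0416667° lat. NE corner is SW corner plus one full cell.
latitude 59.2500, longitude -3.5833.

59.2500, -3.5833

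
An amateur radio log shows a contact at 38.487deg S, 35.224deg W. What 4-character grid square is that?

Offset from 180°W / 90°S: lon 144.78°, lat 51.51°.
Field: 144.78/20 → 7 → H, 51.51/10 → 5 → F; chars HF.
Square: 4.78/2 → 2, 1.51/1 → 1; chars 21.

HF21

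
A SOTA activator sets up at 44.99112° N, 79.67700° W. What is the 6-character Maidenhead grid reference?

FN04dx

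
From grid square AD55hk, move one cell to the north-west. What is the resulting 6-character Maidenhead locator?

AD55gl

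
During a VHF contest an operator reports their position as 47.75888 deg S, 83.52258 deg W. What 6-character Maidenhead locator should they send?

Add 180° to longitude and 90° to latitude: 96.4774, 42.2411.
Field: 96.4774/20 → 4 → E, 42.2411/10 → 4 → E; chars EE.
Square: 16.4774/2 → 8, 2.2411/1 → 2; chars 82.
Subsquare: 0.4774/0.0833333 → 5 → f, 0.2411/0.0416667 → 5 → f; chars ff.

EE82ff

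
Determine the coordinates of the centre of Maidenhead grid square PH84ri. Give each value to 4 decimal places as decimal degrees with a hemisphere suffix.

15.6458° S, 137.4583° E

Field P=15, H=7: +15·20° lon, +7·10° lat → SW at lon 120°, lat -20°.
Square 8, 4: +8·2° lon, +4·1° lat → SW at lon 136°, lat -16°.
Subsquare r=17, i=8: +17·0.0833333° lon, +8·0.0416667° lat → SW at lon 137.417°, lat -15.6667°.
Cell spans 0.0833333° lon × 0.0416667° lat. Centre is SW corner plus half of each.
latitude 15.6458° S, longitude 137.4583° E.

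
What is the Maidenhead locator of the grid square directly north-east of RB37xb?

Longitude subsquare x = 23; +1 → 24, wraps to 0 = a, carry into square.
Longitude square 3; +1 → 4.
Latitude subsquare b = 1; +1 → 2 = c.

RB47ac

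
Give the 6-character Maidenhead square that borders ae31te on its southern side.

Latitude subsquare e = 4; −1 → 3 = d.
The longitude characters are unchanged.

AE31td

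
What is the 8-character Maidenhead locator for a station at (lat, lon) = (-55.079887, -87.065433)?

ED64lw20

Shift to the Maidenhead origin (180°W, 90°S): lon 92.93457, lat 34.92011.
Field: lon ⌊92.93457/20⌋ = 4 → E; lat ⌊34.92011/10⌋ = 3 → D.
Square: lon ⌊12.93457/2⌋ = 6; lat ⌊4.92011/1⌋ = 4.
Subsquare: lon ⌊0.93457/0.0833333⌋ = 11 → l; lat ⌊0.92011/0.0416667⌋ = 22 → w.
Extended square: lon ⌊0.01790/0.00833333⌋ = 2; lat ⌊0.00345/0.00416667⌋ = 0.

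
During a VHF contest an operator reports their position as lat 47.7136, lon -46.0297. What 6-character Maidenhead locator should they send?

Offset from 180°W / 90°S: lon 133.9703°, lat 137.7136°.
Field (20°×10°, letters A–R): 133.9703/20 → 6 → G, 137.7136/10 → 13 → N; chars GN.
Square (2°×1°, digits 0–9): 13.9703/2 → 6, 7.7136/1 → 7; chars 67.
Subsquare (5′×2.5′, letters a–x): 1.9703/0.0833333 → 23 → x, 0.7136/0.0416667 → 17 → r; chars xr.

GN67xr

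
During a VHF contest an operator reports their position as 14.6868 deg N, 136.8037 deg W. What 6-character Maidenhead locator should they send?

Offset from 180°W / 90°S: lon 43.1963°, lat 104.6868°.
Field: lon ⌊43.1963/20⌋ = 2 → C; lat ⌊104.6868/10⌋ = 10 → K.
Square: lon ⌊3.1963/2⌋ = 1; lat ⌊4.6868/1⌋ = 4.
Subsquare: lon ⌊1.1963/0.0833333⌋ = 14 → o; lat ⌊0.6868/0.0416667⌋ = 16 → q.

CK14oq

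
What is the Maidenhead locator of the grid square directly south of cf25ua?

Latitude subsquare a = 0; −1 → -1, wraps to 23 = x, carry into square.
Latitude square 5; −1 → 4.
The longitude characters are unchanged.

CF24ux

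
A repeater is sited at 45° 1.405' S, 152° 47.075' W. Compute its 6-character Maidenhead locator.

Add 180° to longitude and 90° to latitude: 27.2154, 44.9766.
Field (20°×10°, letters A–R): lon ⌊27.2154/20⌋ = 1 → B; lat ⌊44.9766/10⌋ = 4 → E.
Square (2°×1°, digits 0–9): lon ⌊7.2154/2⌋ = 3; lat ⌊4.9766/1⌋ = 4.
Subsquare (5′×2.5′, letters a–x): lon ⌊1.2154/0.0833333⌋ = 14 → o; lat ⌊0.9766/0.0416667⌋ = 23 → x.

BE34ox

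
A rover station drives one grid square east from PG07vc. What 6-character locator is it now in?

PG07wc

Longitude subsquare v = 21; +1 → 22 = w.
The latitude characters are unchanged.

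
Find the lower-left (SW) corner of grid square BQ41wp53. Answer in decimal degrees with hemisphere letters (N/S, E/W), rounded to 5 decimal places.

71.63750° N, 150.12500° W

Field B=1, Q=16: +1·20° lon, +16·10° lat → SW at lon -160°, lat 70°.
Square 4, 1: +4·2° lon, +1·1° lat → SW at lon -152°, lat 71°.
Subsquare w=22, p=15: +22·0.0833333° lon, +15·0.0416667° lat → SW at lon -150.167°, lat 71.625°.
Extended square 5, 3: +5·0.00833333° lon, +3·0.00416667° lat → SW at lon -150.125°, lat 71.6375°.
latitude 71.63750° N, longitude 150.12500° W.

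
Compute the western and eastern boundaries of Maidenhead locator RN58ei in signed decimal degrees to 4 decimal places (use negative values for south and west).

Field R=17, N=13: +17·20° lon, +13·10° lat → SW at lon 160°, lat 40°.
Square 5, 8: +5·2° lon, +8·1° lat → SW at lon 170°, lat 48°.
Subsquare e=4, i=8: +4·0.0833333° lon, +8·0.0416667° lat → SW at lon 170.333°, lat 48.3333°.
Cell spans 0.0833333° lon × 0.0416667° lat.
west 170.3333, east 170.4167.

170.3333, 170.4167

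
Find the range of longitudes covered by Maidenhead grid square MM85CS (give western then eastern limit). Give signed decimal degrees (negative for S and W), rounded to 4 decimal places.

76.1667, 76.2500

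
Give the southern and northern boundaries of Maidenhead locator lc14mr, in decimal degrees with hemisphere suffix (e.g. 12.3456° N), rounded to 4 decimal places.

65.2917° S, 65.2500° S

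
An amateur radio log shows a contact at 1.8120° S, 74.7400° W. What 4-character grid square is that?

Shift to the Maidenhead origin (180°W, 90°S): lon 105.26, lat 88.19.
Field: 105.26/20 → 5 → F, 88.19/10 → 8 → I; chars FI.
Square: 5.26/2 → 2, 8.19/1 → 8; chars 28.

FI28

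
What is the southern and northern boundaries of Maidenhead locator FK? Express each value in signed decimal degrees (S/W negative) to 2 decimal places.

10.00, 20.00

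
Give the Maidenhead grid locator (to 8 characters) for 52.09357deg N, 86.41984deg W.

EO62sc92

Offset from 180°W / 90°S: lon 93.58016°, lat 142.09357°.
Field (20°×10°, letters A–R): lon ⌊93.58016/20⌋ = 4 → E; lat ⌊142.09357/10⌋ = 14 → O.
Square (2°×1°, digits 0–9): lon ⌊13.58016/2⌋ = 6; lat ⌊2.09357/1⌋ = 2.
Subsquare (5′×2.5′, letters a–x): lon ⌊1.58016/0.0833333⌋ = 18 → s; lat ⌊0.09357/0.0416667⌋ = 2 → c.
Extended square (30″×15″, digits 0–9): lon ⌊0.08016/0.00833333⌋ = 9; lat ⌊0.01024/0.00416667⌋ = 2.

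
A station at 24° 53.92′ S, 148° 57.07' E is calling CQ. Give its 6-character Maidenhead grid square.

QG45lc

Shift to the Maidenhead origin (180°W, 90°S): lon 328.9512, lat 65.1013.
Field: lon ⌊328.9512/20⌋ = 16 → Q; lat ⌊65.1013/10⌋ = 6 → G.
Square: lon ⌊8.9512/2⌋ = 4; lat ⌊5.1013/1⌋ = 5.
Subsquare: lon ⌊0.9512/0.0833333⌋ = 11 → l; lat ⌊0.1013/0.0416667⌋ = 2 → c.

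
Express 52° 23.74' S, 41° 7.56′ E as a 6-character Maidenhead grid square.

Shift to the Maidenhead origin (180°W, 90°S): lon 221.1260, lat 37.6043.
Field: 221.1260/20 → 11 → L, 37.6043/10 → 3 → D; chars LD.
Square: 1.1260/2 → 0, 7.6043/1 → 7; chars 07.
Subsquare: 1.1260/0.0833333 → 13 → n, 0.6043/0.0416667 → 14 → o; chars no.

LD07no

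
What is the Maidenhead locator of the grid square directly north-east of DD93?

ED04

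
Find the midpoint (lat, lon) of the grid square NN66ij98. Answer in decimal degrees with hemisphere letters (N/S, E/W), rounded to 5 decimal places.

46.41042° N, 92.74583° E

Field N=13, N=13: +13·20° lon, +13·10° lat → SW at lon 80°, lat 40°.
Square 6, 6: +6·2° lon, +6·1° lat → SW at lon 92°, lat 46°.
Subsquare i=8, j=9: +8·0.0833333° lon, +9·0.0416667° lat → SW at lon 92.6667°, lat 46.375°.
Extended square 9, 8: +9·0.00833333° lon, +8·0.00416667° lat → SW at lon 92.7417°, lat 46.4083°.
Cell spans 0.00833333° lon × 0.00416667° lat. Centre is SW corner plus half of each.
latitude 46.41042° N, longitude 92.74583° E.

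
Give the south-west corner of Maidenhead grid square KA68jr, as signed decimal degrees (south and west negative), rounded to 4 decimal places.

-81.2917, 32.7500

Field K=10, A=0: +10·20° lon, +0·10° lat → SW at lon 20°, lat -90°.
Square 6, 8: +6·2° lon, +8·1° lat → SW at lon 32°, lat -82°.
Subsquare j=9, r=17: +9·0.0833333° lon, +17·0.0416667° lat → SW at lon 32.75°, lat -81.2917°.
latitude -81.2917, longitude 32.7500.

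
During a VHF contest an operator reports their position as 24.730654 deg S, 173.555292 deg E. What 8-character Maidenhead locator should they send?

Add 180° to longitude and 90° to latitude: 353.55529, 65.26935.
Field: lon ⌊353.55529/20⌋ = 17 → R; lat ⌊65.26935/10⌋ = 6 → G.
Square: lon ⌊13.55529/2⌋ = 6; lat ⌊5.26935/1⌋ = 5.
Subsquare: lon ⌊1.55529/0.0833333⌋ = 18 → s; lat ⌊0.26935/0.0416667⌋ = 6 → g.
Extended square: lon ⌊0.05529/0.00833333⌋ = 6; lat ⌊0.01935/0.00416667⌋ = 4.

RG65sg64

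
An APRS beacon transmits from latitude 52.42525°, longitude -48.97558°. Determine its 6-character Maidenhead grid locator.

GO52mk

Add 180° to longitude and 90° to latitude: 131.0244, 142.4253.
Field (20°×10°, letters A–R): lon ⌊131.0244/20⌋ = 6 → G; lat ⌊142.4253/10⌋ = 14 → O.
Square (2°×1°, digits 0–9): lon ⌊11.0244/2⌋ = 5; lat ⌊2.4253/1⌋ = 2.
Subsquare (5′×2.5′, letters a–x): lon ⌊1.0244/0.0833333⌋ = 12 → m; lat ⌊0.4253/0.0416667⌋ = 10 → k.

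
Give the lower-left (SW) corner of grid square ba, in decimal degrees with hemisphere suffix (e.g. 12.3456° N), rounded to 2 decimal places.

90.00° S, 160.00° W

Field B=1, A=0: +1·20° lon, +0·10° lat → SW at lon -160°, lat -90°.
latitude 90.00° S, longitude 160.00° W.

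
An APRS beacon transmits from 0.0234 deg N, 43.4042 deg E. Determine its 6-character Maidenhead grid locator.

Offset from 180°W / 90°S: lon 223.4042°, lat 90.0234°.
Field: lon ⌊223.4042/20⌋ = 11 → L; lat ⌊90.0234/10⌋ = 9 → J.
Square: lon ⌊3.4042/2⌋ = 1; lat ⌊0.0234/1⌋ = 0.
Subsquare: lon ⌊1.4042/0.0833333⌋ = 16 → q; lat ⌊0.0234/0.0416667⌋ = 0 → a.

LJ10qa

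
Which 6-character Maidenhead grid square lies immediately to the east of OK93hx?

Longitude subsquare h = 7; +1 → 8 = i.
The latitude characters are unchanged.

OK93ix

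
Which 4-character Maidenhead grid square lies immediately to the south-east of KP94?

LP03

Longitude square 9; +1 → 10, wraps to 0, carry into field.
Longitude field K = 10; +1 → 11 = L.
Latitude square 4; −1 → 3.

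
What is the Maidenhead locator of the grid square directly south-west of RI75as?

Longitude subsquare a = 0; −1 → -1, wraps to 23 = x, carry into square.
Longitude square 7; −1 → 6.
Latitude subsquare s = 18; −1 → 17 = r.

RI65xr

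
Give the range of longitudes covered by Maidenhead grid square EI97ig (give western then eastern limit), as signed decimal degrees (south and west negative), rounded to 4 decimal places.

-81.3333, -81.2500

Field E=4, I=8: +4·20° lon, +8·10° lat → SW at lon -100°, lat -10°.
Square 9, 7: +9·2° lon, +7·1° lat → SW at lon -82°, lat -3°.
Subsquare i=8, g=6: +8·0.0833333° lon, +6·0.0416667° lat → SW at lon -81.3333°, lat -2.75°.
Cell spans 0.0833333° lon × 0.0416667° lat.
west -81.3333, east -81.2500.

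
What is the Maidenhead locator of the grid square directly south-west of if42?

Longitude square 4; −1 → 3.
Latitude square 2; −1 → 1.

IF31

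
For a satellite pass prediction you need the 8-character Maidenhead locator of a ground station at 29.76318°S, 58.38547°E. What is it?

LG90ef66

Add 180° to longitude and 90° to latitude: 238.38547, 60.23682.
Field: lon ⌊238.38547/20⌋ = 11 → L; lat ⌊60.23682/10⌋ = 6 → G.
Square: lon ⌊18.38547/2⌋ = 9; lat ⌊0.23682/1⌋ = 0.
Subsquare: lon ⌊0.38547/0.0833333⌋ = 4 → e; lat ⌊0.23682/0.0416667⌋ = 5 → f.
Extended square: lon ⌊0.05214/0.00833333⌋ = 6; lat ⌊0.02849/0.00416667⌋ = 6.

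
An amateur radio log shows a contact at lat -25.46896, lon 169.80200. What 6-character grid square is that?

RG44vm

Shift to the Maidenhead origin (180°W, 90°S): lon 349.8020, lat 64.5310.
Field: 349.8020/20 → 17 → R, 64.5310/10 → 6 → G; chars RG.
Square: 9.8020/2 → 4, 4.5310/1 → 4; chars 44.
Subsquare: 1.8020/0.0833333 → 21 → v, 0.5310/0.0416667 → 12 → m; chars vm.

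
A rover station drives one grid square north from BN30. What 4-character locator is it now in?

BN31

Latitude square 0; +1 → 1.
The longitude characters are unchanged.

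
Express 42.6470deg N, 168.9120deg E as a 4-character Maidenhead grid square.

RN42

Offset from 180°W / 90°S: lon 348.91°, lat 132.65°.
Field: lon ⌊348.91/20⌋ = 17 → R; lat ⌊132.65/10⌋ = 13 → N.
Square: lon ⌊8.91/2⌋ = 4; lat ⌊2.65/1⌋ = 2.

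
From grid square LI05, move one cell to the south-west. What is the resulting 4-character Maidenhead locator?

Longitude square 0; −1 → -1, wraps to 9, carry into field.
Longitude field L = 11; −1 → 10 = K.
Latitude square 5; −1 → 4.

KI94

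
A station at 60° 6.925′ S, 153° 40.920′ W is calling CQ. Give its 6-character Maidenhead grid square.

BC39dv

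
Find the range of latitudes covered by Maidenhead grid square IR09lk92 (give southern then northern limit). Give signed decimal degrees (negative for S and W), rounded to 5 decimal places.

89.42500, 89.42917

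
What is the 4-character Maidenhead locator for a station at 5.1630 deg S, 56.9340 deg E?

Shift to the Maidenhead origin (180°W, 90°S): lon 236.93, lat 84.84.
Field: 236.93/20 → 11 → L, 84.84/10 → 8 → I; chars LI.
Square: 16.93/2 → 8, 4.84/1 → 4; chars 84.

LI84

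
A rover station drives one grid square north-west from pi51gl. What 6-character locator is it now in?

PI51fm

Longitude subsquare g = 6; −1 → 5 = f.
Latitude subsquare l = 11; +1 → 12 = m.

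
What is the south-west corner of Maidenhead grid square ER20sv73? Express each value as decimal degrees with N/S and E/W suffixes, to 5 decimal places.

80.88750° N, 94.44167° W

Field E=4, R=17: +4·20° lon, +17·10° lat → SW at lon -100°, lat 80°.
Square 2, 0: +2·2° lon, +0·1° lat → SW at lon -96°, lat 80°.
Subsquare s=18, v=21: +18·0.0833333° lon, +21·0.0416667° lat → SW at lon -94.5°, lat 80.875°.
Extended square 7, 3: +7·0.00833333° lon, +3·0.00416667° lat → SW at lon -94.4417°, lat 80.8875°.
latitude 80.88750° N, longitude 94.44167° W.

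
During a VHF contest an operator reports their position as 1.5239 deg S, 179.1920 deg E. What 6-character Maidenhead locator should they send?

Add 180° to longitude and 90° to latitude: 359.1920, 88.4761.
Field (20°×10°, letters A–R): lon ⌊359.1920/20⌋ = 17 → R; lat ⌊88.4761/10⌋ = 8 → I.
Square (2°×1°, digits 0–9): lon ⌊19.1920/2⌋ = 9; lat ⌊8.4761/1⌋ = 8.
Subsquare (5′×2.5′, letters a–x): lon ⌊1.1920/0.0833333⌋ = 14 → o; lat ⌊0.4761/0.0416667⌋ = 11 → l.

RI98ol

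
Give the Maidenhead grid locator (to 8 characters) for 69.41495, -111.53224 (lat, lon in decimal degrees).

Offset from 180°W / 90°S: lon 68.46776°, lat 159.41495°.
Field: 68.46776/20 → 3 → D, 159.41495/10 → 15 → P; chars DP.
Square: 8.46776/2 → 4, 9.41495/1 → 9; chars 49.
Subsquare: 0.46776/0.0833333 → 5 → f, 0.41495/0.0416667 → 9 → j; chars fj.
Extended square: 0.05109/0.00833333 → 6, 0.03995/0.00416667 → 9; chars 69.

DP49fj69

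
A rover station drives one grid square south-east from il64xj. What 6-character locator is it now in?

Longitude subsquare x = 23; +1 → 24, wraps to 0 = a, carry into square.
Longitude square 6; +1 → 7.
Latitude subsquare j = 9; −1 → 8 = i.

IL74ai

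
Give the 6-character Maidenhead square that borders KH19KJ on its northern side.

Latitude subsquare j = 9; +1 → 10 = k.
The longitude characters are unchanged.

KH19kk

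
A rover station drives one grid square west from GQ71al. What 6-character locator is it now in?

GQ61xl

Longitude subsquare a = 0; −1 → -1, wraps to 23 = x, carry into square.
Longitude square 7; −1 → 6.
The latitude characters are unchanged.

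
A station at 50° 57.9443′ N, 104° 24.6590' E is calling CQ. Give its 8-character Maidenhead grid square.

Add 180° to longitude and 90° to latitude: 284.41098, 140.96574.
Field: lon ⌊284.41098/20⌋ = 14 → O; lat ⌊140.96574/10⌋ = 14 → O.
Square: lon ⌊4.41098/2⌋ = 2; lat ⌊0.96574/1⌋ = 0.
Subsquare: lon ⌊0.41098/0.0833333⌋ = 4 → e; lat ⌊0.96574/0.0416667⌋ = 23 → x.
Extended square: lon ⌊0.07765/0.00833333⌋ = 9; lat ⌊0.00740/0.00416667⌋ = 1.

OO20ex91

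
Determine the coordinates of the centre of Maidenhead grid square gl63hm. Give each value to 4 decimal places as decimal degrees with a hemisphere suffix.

23.5208° N, 47.3750° W

Field G=6, L=11: +6·20° lon, +11·10° lat → SW at lon -60°, lat 20°.
Square 6, 3: +6·2° lon, +3·1° lat → SW at lon -48°, lat 23°.
Subsquare h=7, m=12: +7·0.0833333° lon, +12·0.0416667° lat → SW at lon -47.4167°, lat 23.5°.
Cell spans 0.0833333° lon × 0.0416667° lat. Centre is SW corner plus half of each.
latitude 23.5208° N, longitude 47.3750° W.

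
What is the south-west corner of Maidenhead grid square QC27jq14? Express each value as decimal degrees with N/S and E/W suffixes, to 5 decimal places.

62.31667° S, 144.75833° E

Field Q=16, C=2: +16·20° lon, +2·10° lat → SW at lon 140°, lat -70°.
Square 2, 7: +2·2° lon, +7·1° lat → SW at lon 144°, lat -63°.
Subsquare j=9, q=16: +9·0.0833333° lon, +16·0.0416667° lat → SW at lon 144.75°, lat -62.3333°.
Extended square 1, 4: +1·0.00833333° lon, +4·0.00416667° lat → SW at lon 144.758°, lat -62.3167°.
latitude 62.31667° S, longitude 144.75833° E.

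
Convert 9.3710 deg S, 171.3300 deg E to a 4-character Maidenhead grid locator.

RI50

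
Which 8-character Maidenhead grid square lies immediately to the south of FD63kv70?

Latitude extended square 0; −1 → -1, wraps to 9, carry into subsquare.
Latitude subsquare v = 21; −1 → 20 = u.
The longitude characters are unchanged.

FD63ku79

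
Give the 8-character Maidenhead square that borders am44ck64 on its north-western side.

AM44ck55

Longitude extended square 6; −1 → 5.
Latitude extended square 4; +1 → 5.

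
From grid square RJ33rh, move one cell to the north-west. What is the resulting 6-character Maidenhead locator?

RJ33qi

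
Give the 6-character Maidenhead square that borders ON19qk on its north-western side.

ON19pl

Longitude subsquare q = 16; −1 → 15 = p.
Latitude subsquare k = 10; +1 → 11 = l.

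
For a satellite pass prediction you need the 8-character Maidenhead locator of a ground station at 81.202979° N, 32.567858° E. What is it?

KR61ge88

Offset from 180°W / 90°S: lon 212.56786°, lat 171.20298°.
Field: lon ⌊212.56786/20⌋ = 10 → K; lat ⌊171.20298/10⌋ = 17 → R.
Square: lon ⌊12.56786/2⌋ = 6; lat ⌊1.20298/1⌋ = 1.
Subsquare: lon ⌊0.56786/0.0833333⌋ = 6 → g; lat ⌊0.20298/0.0416667⌋ = 4 → e.
Extended square: lon ⌊0.06786/0.00833333⌋ = 8; lat ⌊0.03631/0.00416667⌋ = 8.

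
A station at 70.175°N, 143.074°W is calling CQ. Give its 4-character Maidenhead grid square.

Offset from 180°W / 90°S: lon 36.93°, lat 160.18°.
Field: 36.93/20 → 1 → B, 160.18/10 → 16 → Q; chars BQ.
Square: 16.93/2 → 8, 0.18/1 → 0; chars 80.

BQ80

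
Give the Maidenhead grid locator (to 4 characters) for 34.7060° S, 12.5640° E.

JF65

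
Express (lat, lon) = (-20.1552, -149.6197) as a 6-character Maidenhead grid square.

Shift to the Maidenhead origin (180°W, 90°S): lon 30.3803, lat 69.8448.
Field: 30.3803/20 → 1 → B, 69.8448/10 → 6 → G; chars BG.
Square: 10.3803/2 → 5, 9.8448/1 → 9; chars 59.
Subsquare: 0.3803/0.0833333 → 4 → e, 0.8448/0.0416667 → 20 → u; chars eu.

BG59eu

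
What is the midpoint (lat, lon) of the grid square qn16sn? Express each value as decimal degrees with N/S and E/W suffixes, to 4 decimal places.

46.5625° N, 143.5417° E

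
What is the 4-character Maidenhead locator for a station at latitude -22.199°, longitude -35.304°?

HG27

Shift to the Maidenhead origin (180°W, 90°S): lon 144.70, lat 67.80.
Field: 144.70/20 → 7 → H, 67.80/10 → 6 → G; chars HG.
Square: 4.70/2 → 2, 7.80/1 → 7; chars 27.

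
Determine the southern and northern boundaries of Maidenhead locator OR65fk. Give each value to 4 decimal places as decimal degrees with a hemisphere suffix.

Field O=14, R=17: +14·20° lon, +17·10° lat → SW at lon 100°, lat 80°.
Square 6, 5: +6·2° lon, +5·1° lat → SW at lon 112°, lat 85°.
Subsquare f=5, k=10: +5·0.0833333° lon, +10·0.0416667° lat → SW at lon 112.417°, lat 85.4167°.
Cell spans 0.0833333° lon × 0.0416667° lat.
south 85.4167° N, north 85.4583° N.

85.4167° N, 85.4583° N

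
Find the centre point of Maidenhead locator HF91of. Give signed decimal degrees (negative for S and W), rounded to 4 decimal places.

-38.7708, -20.7917

Field H=7, F=5: +7·20° lon, +5·10° lat → SW at lon -40°, lat -40°.
Square 9, 1: +9·2° lon, +1·1° lat → SW at lon -22°, lat -39°.
Subsquare o=14, f=5: +14·0.0833333° lon, +5·0.0416667° lat → SW at lon -20.8333°, lat -38.7917°.
Cell spans 0.0833333° lon × 0.0416667° lat. Centre is SW corner plus half of each.
latitude -38.7708, longitude -20.7917.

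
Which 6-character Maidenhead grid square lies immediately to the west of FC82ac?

FC72xc

Longitude subsquare a = 0; −1 → -1, wraps to 23 = x, carry into square.
Longitude square 8; −1 → 7.
The latitude characters are unchanged.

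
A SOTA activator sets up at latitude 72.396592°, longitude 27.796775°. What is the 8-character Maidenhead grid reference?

Offset from 180°W / 90°S: lon 207.79677°, lat 162.39659°.
Field: 207.79677/20 → 10 → K, 162.39659/10 → 16 → Q; chars KQ.
Square: 7.79677/2 → 3, 2.39659/1 → 2; chars 32.
Subsquare: 1.79677/0.0833333 → 21 → v, 0.39659/0.0416667 → 9 → j; chars vj.
Extended square: 0.04677/0.00833333 → 5, 0.02159/0.00416667 → 5; chars 55.

KQ32vj55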